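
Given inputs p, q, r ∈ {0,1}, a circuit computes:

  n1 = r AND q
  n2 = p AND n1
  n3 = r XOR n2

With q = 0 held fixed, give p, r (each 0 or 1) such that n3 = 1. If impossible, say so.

p=0, r=1

n3 = r XOR n2 must be 1, so r and n2 differ.
Check with q = 0 and p=0, r=1:
n1 = r AND q = 1 AND 0 = 0
n2 = p AND n1 = 0 AND 0 = 0
n3 = r XOR n2 = 1 XOR 0 = 1
So n3 = 1.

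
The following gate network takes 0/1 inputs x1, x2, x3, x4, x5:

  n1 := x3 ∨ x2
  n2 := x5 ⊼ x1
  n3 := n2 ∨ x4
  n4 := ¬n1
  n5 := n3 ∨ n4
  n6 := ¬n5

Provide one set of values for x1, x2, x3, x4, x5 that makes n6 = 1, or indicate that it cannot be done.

n6 = ¬n5 must be 1, so n5 = 0.
n5 = n3 ∨ n4 must be 0, so both n3 = 0 and n4 = 0.
Check with x1=1, x2=1, x3=1, x4=0, x5=1:
n1 = x3 ∨ x2 = 1 ∨ 1 = 1
n2 = x5 ⊼ x1 = 1 ⊼ 1 = 0
n3 = n2 ∨ x4 = 0 ∨ 0 = 0
n4 = ¬n1 = ¬1 = 0
n5 = n3 ∨ n4 = 0 ∨ 0 = 0
n6 = ¬n5 = ¬0 = 1
So n6 = 1 as required.

x1=1, x2=1, x3=1, x4=0, x5=1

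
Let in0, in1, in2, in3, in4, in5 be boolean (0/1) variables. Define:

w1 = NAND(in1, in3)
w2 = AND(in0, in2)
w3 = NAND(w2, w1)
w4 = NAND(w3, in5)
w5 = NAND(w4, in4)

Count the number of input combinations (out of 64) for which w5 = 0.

19

w5 = NAND(w4, in4) must be 0, so both w4 = 1 and in4 = 1.
w4 = NAND(w3, in5) must be 1, so at least one of w3, in5 is 0.
Enumerating the 64 input combinations, 19 give w5 = 0 and 45 give w5 = 1.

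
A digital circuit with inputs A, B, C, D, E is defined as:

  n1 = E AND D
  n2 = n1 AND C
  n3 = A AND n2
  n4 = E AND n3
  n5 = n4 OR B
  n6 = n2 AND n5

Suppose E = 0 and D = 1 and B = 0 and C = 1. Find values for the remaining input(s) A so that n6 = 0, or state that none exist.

A=1

n6 = n2 AND n5 must be 0, so at least one of n2, n5 is 0.
Check with E = 0 and D = 1 and B = 0 and C = 1 and A=1:
n1 = E AND D = 0 AND 1 = 0
n2 = n1 AND C = 0 AND 1 = 0
n3 = A AND n2 = 1 AND 0 = 0
n4 = E AND n3 = 0 AND 0 = 0
n5 = n4 OR B = 0 OR 0 = 0
n6 = n2 AND n5 = 0 AND 0 = 0
So n6 = 0.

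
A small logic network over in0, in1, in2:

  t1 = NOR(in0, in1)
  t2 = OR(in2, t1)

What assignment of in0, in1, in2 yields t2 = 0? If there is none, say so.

t2 = OR(in2, t1) must be 0, so both in2 = 0 and t1 = 0.
Check with in0=1 in1=1 in2=0:
t1 = NOR(in0, in1) = NOR(1, 1) = 0
t2 = OR(in2, t1) = OR(0, 0) = 0
So t2 = 0 as required.

in0=1 in1=1 in2=0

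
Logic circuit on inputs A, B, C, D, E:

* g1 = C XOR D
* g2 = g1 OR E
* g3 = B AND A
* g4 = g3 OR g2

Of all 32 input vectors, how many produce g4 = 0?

g4 = g3 OR g2 must be 0, so both g3 = 0 and g2 = 0.
g3 = B AND A must be 0, so at least one of B, A is 0.
g2 = g1 OR E must be 0, so both g1 = 0 and E = 0.
Satisfying assignments:
  A=0, B=0, C=0, D=0, E=0
  A=0, B=0, C=1, D=1, E=0
  A=0, B=1, C=0, D=0, E=0
  A=0, B=1, C=1, D=1, E=0
  A=1, B=0, C=0, D=0, E=0
  A=1, B=0, C=1, D=1, E=0

6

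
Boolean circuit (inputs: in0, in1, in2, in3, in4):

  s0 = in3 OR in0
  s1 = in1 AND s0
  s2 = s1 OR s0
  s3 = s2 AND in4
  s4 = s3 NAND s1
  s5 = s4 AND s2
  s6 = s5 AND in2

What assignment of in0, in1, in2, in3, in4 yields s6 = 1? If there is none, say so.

in0=1, in1=1, in2=1, in3=1, in4=0

s6 = s5 AND in2 must be 1, so both s5 = 1 and in2 = 1.
s5 = s4 AND s2 must be 1, so both s4 = 1 and s2 = 1.
s4 = s3 NAND s1 must be 1, so at least one of s3, s1 is 0.
Check with in0=1, in1=1, in2=1, in3=1, in4=0:
s0 = in3 OR in0 = 1 OR 1 = 1
s1 = in1 AND s0 = 1 AND 1 = 1
s2 = s1 OR s0 = 1 OR 1 = 1
s3 = s2 AND in4 = 1 AND 0 = 0
s4 = s3 NAND s1 = 0 NAND 1 = 1
s5 = s4 AND s2 = 1 AND 1 = 1
s6 = s5 AND in2 = 1 AND 1 = 1
So s6 = 1 as required.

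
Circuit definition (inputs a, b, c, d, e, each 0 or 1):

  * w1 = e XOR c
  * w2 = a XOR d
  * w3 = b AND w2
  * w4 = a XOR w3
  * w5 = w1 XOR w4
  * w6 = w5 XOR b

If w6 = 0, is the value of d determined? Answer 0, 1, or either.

Both values of d occur among assignments with w6 = 0:
  d=0: a=0, b=0, c=0, d=0, e=0
  d=1: a=0, b=0, c=0, d=1, e=0

either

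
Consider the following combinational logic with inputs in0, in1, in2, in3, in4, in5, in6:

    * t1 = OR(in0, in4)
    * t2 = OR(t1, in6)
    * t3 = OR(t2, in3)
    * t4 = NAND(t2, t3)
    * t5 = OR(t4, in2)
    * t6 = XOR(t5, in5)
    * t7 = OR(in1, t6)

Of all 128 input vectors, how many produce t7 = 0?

32

t7 = OR(in1, t6) must be 0, so both in1 = 0 and t6 = 0.
t6 = XOR(t5, in5) must be 0, so t5 and in5 are equal.
Enumerating the 128 input combinations, 32 give t7 = 0 and 96 give t7 = 1.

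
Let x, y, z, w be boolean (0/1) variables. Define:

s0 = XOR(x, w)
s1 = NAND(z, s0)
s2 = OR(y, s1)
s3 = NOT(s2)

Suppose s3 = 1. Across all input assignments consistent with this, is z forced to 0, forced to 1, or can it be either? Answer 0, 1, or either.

1

s3 = NOT(s2) must be 1, so s2 = 0.
s2 = OR(y, s1) must be 0, so both y = 0 and s1 = 0.
s1 = NAND(z, s0) must be 0, so both z = 1 and s0 = 1.
Every assignment with s3 = 1 has z = 1; there are 2 such assignment(s).
  x=0, y=0, z=1, w=1
  x=1, y=0, z=1, w=0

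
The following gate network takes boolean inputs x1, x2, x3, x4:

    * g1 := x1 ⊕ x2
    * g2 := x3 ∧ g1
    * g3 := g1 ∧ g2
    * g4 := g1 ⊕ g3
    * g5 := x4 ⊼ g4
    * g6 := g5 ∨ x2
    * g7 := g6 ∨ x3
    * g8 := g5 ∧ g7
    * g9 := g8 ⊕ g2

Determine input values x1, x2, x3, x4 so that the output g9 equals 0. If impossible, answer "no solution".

g9 = g8 ⊕ g2 must be 0, so g8 and g2 are equal.
Check with x1=1, x2=0, x3=1, x4=1:
g1 = x1 ⊕ x2 = 1 ⊕ 0 = 1
g2 = x3 ∧ g1 = 1 ∧ 1 = 1
g3 = g1 ∧ g2 = 1 ∧ 1 = 1
g4 = g1 ⊕ g3 = 1 ⊕ 1 = 0
g5 = x4 ⊼ g4 = 1 ⊼ 0 = 1
g6 = g5 ∨ x2 = 1 ∨ 0 = 1
g7 = g6 ∨ x3 = 1 ∨ 1 = 1
g8 = g5 ∧ g7 = 1 ∧ 1 = 1
g9 = g8 ⊕ g2 = 1 ⊕ 1 = 0
So g9 = 0 as required.

x1=1, x2=0, x3=1, x4=1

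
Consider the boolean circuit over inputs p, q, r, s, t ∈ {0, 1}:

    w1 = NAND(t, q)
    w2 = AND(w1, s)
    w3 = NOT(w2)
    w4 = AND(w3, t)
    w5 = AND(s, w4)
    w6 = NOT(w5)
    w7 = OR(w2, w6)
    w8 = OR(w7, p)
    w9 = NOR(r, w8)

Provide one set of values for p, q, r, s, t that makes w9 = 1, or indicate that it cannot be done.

w9 = NOR(r, w8) must be 1, so both r = 0 and w8 = 0.
w8 = OR(w7, p) must be 0, so both w7 = 0 and p = 0.
Check with p=0 q=1 r=0 s=1 t=1:
w1 = NAND(t, q) = NAND(1, 1) = 0
w2 = AND(w1, s) = AND(0, 1) = 0
w3 = NOT(w2) = NOT 0 = 1
w4 = AND(w3, t) = AND(1, 1) = 1
w5 = AND(s, w4) = AND(1, 1) = 1
w6 = NOT(w5) = NOT 1 = 0
w7 = OR(w2, w6) = OR(0, 0) = 0
w8 = OR(w7, p) = OR(0, 0) = 0
w9 = NOR(r, w8) = NOR(0, 0) = 1
So w9 = 1 as required.

p=0 q=1 r=0 s=1 t=1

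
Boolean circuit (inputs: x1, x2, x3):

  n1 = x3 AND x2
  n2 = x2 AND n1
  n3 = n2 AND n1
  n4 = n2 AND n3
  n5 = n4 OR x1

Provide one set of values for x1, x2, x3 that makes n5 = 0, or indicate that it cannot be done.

n5 = n4 OR x1 must be 0, so both n4 = 0 and x1 = 0.
Check with x1=0, x2=0, x3=0:
n1 = x3 AND x2 = 0 AND 0 = 0
n2 = x2 AND n1 = 0 AND 0 = 0
n3 = n2 AND n1 = 0 AND 0 = 0
n4 = n2 AND n3 = 0 AND 0 = 0
n5 = n4 OR x1 = 0 OR 0 = 0
So n5 = 0 as required.

x1=0, x2=0, x3=0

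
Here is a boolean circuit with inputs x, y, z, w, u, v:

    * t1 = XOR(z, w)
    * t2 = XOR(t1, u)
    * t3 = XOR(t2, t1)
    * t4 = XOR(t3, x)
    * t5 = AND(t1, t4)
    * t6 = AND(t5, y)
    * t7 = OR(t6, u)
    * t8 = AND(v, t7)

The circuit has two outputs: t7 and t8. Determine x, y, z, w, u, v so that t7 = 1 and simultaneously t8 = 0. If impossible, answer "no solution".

Check with x=0, y=1, z=0, w=1, u=1, v=0:
t1 = XOR(z, w) = XOR(0, 1) = 1
t2 = XOR(t1, u) = XOR(1, 1) = 0
t3 = XOR(t2, t1) = XOR(0, 1) = 1
t4 = XOR(t3, x) = XOR(1, 0) = 1
t5 = AND(t1, t4) = AND(1, 1) = 1
t6 = AND(t5, y) = AND(1, 1) = 1
t7 = OR(t6, u) = OR(1, 1) = 1
t8 = AND(v, t7) = AND(0, 1) = 0
So t7 = 1 and t8 = 0.

x=0, y=1, z=0, w=1, u=1, v=0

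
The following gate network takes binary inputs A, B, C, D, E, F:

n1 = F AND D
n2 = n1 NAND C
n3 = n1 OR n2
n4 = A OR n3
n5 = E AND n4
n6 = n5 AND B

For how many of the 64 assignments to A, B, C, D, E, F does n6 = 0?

n6 = n5 AND B must be 0, so at least one of n5, B is 0.
Enumerating the 64 input combinations, 48 give n6 = 0 and 16 give n6 = 1.

48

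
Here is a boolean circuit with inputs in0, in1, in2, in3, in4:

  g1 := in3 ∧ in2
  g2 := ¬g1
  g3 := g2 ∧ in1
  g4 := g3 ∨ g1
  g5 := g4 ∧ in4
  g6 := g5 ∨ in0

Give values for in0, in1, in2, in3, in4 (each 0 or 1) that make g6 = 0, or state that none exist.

g6 = g5 ∨ in0 must be 0, so both g5 = 0 and in0 = 0.
Check with in0=0 in1=0 in2=1 in3=0 in4=1:
g1 = in3 ∧ in2 = 0 ∧ 1 = 0
g2 = ¬g1 = ¬0 = 1
g3 = g2 ∧ in1 = 1 ∧ 0 = 0
g4 = g3 ∨ g1 = 0 ∨ 0 = 0
g5 = g4 ∧ in4 = 0 ∧ 1 = 0
g6 = g5 ∨ in0 = 0 ∨ 0 = 0
So g6 = 0 as required.

in0=0 in1=0 in2=1 in3=0 in4=1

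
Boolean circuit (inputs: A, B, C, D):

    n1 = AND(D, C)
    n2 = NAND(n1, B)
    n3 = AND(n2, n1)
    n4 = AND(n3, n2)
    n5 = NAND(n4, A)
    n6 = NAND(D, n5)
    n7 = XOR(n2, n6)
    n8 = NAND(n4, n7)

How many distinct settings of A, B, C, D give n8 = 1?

15

n8 = NAND(n4, n7) must be 1, so at least one of n4, n7 is 0.
Enumerating the 16 input combinations, 15 give n8 = 1 and 1 give n8 = 0.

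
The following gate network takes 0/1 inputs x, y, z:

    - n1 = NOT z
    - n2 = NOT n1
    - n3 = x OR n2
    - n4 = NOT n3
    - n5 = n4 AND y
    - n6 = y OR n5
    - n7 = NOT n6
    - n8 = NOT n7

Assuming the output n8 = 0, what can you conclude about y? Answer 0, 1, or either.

n8 = NOT n7 must be 0, so n7 = 1.
Every assignment with n8 = 0 has y = 0; there are 4 such assignment(s).
  x=0, y=0, z=0
  x=0, y=0, z=1
  x=1, y=0, z=0
  x=1, y=0, z=1

0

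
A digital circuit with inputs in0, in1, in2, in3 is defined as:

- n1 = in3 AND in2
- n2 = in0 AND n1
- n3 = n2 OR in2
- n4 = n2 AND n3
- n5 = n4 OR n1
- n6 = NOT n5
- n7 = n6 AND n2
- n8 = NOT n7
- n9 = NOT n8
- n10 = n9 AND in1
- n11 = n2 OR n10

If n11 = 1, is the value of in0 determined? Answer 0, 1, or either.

n11 = n2 OR n10 must be 1, so at least one of n2, n10 is 1.
Every assignment with n11 = 1 has in0 = 1; there are 2 such assignment(s).
  in0=1, in1=0, in2=1, in3=1
  in0=1, in1=1, in2=1, in3=1

1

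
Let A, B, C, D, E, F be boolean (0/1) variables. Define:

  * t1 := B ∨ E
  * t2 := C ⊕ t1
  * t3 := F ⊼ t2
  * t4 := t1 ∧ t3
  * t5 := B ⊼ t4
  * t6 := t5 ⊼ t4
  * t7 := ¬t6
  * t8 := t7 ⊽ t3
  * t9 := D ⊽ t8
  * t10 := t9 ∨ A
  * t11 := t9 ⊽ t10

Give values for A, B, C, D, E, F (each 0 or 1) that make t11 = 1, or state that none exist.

t11 = t9 ⊽ t10 must be 1, so both t9 = 0 and t10 = 0.
Check with A=0, B=1, C=0, D=1, E=0, F=1:
t1 = B ∨ E = 1 ∨ 0 = 1
t2 = C ⊕ t1 = 0 ⊕ 1 = 1
t3 = F ⊼ t2 = 1 ⊼ 1 = 0
t4 = t1 ∧ t3 = 1 ∧ 0 = 0
t5 = B ⊼ t4 = 1 ⊼ 0 = 1
t6 = t5 ⊼ t4 = 1 ⊼ 0 = 1
t7 = ¬t6 = ¬1 = 0
t8 = t7 ⊽ t3 = 0 ⊽ 0 = 1
t9 = D ⊽ t8 = 1 ⊽ 1 = 0
t10 = t9 ∨ A = 0 ∨ 0 = 0
t11 = t9 ⊽ t10 = 0 ⊽ 0 = 1
So t11 = 1 as required.

A=0, B=1, C=0, D=1, E=0, F=1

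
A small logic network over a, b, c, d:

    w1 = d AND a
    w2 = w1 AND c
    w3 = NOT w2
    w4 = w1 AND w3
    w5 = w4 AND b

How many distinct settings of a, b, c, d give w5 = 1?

w5 = w4 AND b must be 1, so both w4 = 1 and b = 1.
Satisfying assignments:
  a=1, b=1, c=0, d=1

1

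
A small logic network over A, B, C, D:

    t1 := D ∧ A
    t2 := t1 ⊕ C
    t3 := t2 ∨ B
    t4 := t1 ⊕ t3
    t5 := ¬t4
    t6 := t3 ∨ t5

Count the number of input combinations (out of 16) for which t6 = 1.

15

t6 = t3 ∨ t5 must be 1, so at least one of t3, t5 is 1.
Enumerating the 16 input combinations, 15 give t6 = 1 and 1 give t6 = 0.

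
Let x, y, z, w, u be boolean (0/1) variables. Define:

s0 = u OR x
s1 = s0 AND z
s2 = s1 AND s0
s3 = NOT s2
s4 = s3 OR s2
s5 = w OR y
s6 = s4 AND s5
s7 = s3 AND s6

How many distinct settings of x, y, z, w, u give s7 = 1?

15

s7 = s3 AND s6 must be 1, so both s3 = 1 and s6 = 1.
s3 = NOT s2 must be 1, so s2 = 0.
Enumerating the 32 input combinations, 15 give s7 = 1 and 17 give s7 = 0.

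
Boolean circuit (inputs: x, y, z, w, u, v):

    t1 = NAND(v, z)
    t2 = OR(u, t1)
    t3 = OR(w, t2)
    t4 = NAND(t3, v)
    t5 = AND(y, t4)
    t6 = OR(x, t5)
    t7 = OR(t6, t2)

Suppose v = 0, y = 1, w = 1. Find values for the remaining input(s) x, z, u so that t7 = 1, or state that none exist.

t7 = OR(t6, t2) must be 1, so at least one of t6, t2 is 1.
Check with v = 0, y = 1, w = 1 and x=1, z=1, u=1:
t1 = NAND(v, z) = NAND(0, 1) = 1
t2 = OR(u, t1) = OR(1, 1) = 1
t3 = OR(w, t2) = OR(1, 1) = 1
t4 = NAND(t3, v) = NAND(1, 0) = 1
t5 = AND(y, t4) = AND(1, 1) = 1
t6 = OR(x, t5) = OR(1, 1) = 1
t7 = OR(t6, t2) = OR(1, 1) = 1
So t7 = 1.

x=1 z=1 u=1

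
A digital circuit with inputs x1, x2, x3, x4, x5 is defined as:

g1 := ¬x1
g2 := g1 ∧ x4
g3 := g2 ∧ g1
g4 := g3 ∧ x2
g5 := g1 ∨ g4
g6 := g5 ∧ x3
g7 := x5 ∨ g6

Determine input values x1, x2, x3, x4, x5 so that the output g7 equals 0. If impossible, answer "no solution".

x1=1 x2=1 x3=1 x4=0 x5=0

g7 = x5 ∨ g6 must be 0, so both x5 = 0 and g6 = 0.
Check with x1=1 x2=1 x3=1 x4=0 x5=0:
g1 = ¬x1 = ¬1 = 0
g2 = g1 ∧ x4 = 0 ∧ 0 = 0
g3 = g2 ∧ g1 = 0 ∧ 0 = 0
g4 = g3 ∧ x2 = 0 ∧ 1 = 0
g5 = g1 ∨ g4 = 0 ∨ 0 = 0
g6 = g5 ∧ x3 = 0 ∧ 1 = 0
g7 = x5 ∨ g6 = 0 ∨ 0 = 0
So g7 = 0 as required.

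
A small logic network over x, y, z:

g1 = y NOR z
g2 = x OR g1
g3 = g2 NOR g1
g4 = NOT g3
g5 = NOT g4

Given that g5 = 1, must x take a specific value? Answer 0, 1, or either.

0

g5 = NOT g4 must be 1, so g4 = 0.
g4 = NOT g3 must be 0, so g3 = 1.
g3 = g2 NOR g1 must be 1, so both g2 = 0 and g1 = 0.
Every assignment with g5 = 1 has x = 0; there are 3 such assignment(s).
  x=0, y=0, z=1
  x=0, y=1, z=0
  x=0, y=1, z=1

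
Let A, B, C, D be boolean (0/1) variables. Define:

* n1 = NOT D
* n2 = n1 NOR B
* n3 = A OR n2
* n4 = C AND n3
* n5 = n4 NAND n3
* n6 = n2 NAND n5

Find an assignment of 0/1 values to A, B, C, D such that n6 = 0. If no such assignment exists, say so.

n6 = n2 NAND n5 must be 0, so both n2 = 1 and n5 = 1.
n2 = n1 NOR B must be 1, so both n1 = 0 and B = 0.
n5 = n4 NAND n3 must be 1, so at least one of n4, n3 is 0.
Check with A=0, B=0, C=0, D=1:
n1 = NOT D = NOT 1 = 0
n2 = n1 NOR B = 0 NOR 0 = 1
n3 = A OR n2 = 0 OR 1 = 1
n4 = C AND n3 = 0 AND 1 = 0
n5 = n4 NAND n3 = 0 NAND 1 = 1
n6 = n2 NAND n5 = 1 NAND 1 = 0
So n6 = 0 as required.

A=0, B=0, C=0, D=1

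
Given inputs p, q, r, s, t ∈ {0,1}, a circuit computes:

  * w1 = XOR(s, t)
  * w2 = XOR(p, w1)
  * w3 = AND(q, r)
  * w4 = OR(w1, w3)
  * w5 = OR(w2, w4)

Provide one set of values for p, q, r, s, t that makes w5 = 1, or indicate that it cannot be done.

Check with p=1, q=1, r=0, s=0, t=0:
w1 = XOR(s, t) = XOR(0, 0) = 0
w2 = XOR(p, w1) = XOR(1, 0) = 1
w3 = AND(q, r) = AND(1, 0) = 0
w4 = OR(w1, w3) = OR(0, 0) = 0
w5 = OR(w2, w4) = OR(1, 0) = 1
So w5 = 1 as required.

p=1, q=1, r=0, s=0, t=0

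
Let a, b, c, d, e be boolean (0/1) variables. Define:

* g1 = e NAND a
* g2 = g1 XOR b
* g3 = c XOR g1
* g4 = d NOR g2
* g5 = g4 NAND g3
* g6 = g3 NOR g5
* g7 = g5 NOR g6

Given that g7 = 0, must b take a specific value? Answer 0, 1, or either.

either

Both values of b occur among assignments with g7 = 0:
  b=0: a=0, b=0, c=0, d=0, e=0
  b=1: a=0, b=1, c=0, d=1, e=0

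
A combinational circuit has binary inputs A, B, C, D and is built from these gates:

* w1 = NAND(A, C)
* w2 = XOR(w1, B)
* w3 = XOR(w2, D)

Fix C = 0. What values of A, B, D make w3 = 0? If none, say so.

w3 = XOR(w2, D) must be 0, so w2 and D are equal.
Check with C = 0 and A=0, B=0, D=1:
w1 = NAND(A, C) = NAND(0, 0) = 1
w2 = XOR(w1, B) = XOR(1, 0) = 1
w3 = XOR(w2, D) = XOR(1, 1) = 0
So w3 = 0.

A=0, B=0, D=1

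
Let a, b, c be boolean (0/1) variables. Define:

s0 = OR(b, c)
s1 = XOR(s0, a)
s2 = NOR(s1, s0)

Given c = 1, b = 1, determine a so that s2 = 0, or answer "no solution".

a=0

Check with c = 1, b = 1 and a=0:
s0 = OR(b, c) = OR(1, 1) = 1
s1 = XOR(s0, a) = XOR(1, 0) = 1
s2 = NOR(s1, s0) = NOR(1, 1) = 0
So s2 = 0.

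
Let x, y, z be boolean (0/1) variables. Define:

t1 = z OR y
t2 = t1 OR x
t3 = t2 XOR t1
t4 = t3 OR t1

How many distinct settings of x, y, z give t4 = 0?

1

t4 = t3 OR t1 must be 0, so both t3 = 0 and t1 = 0.
t3 = t2 XOR t1 must be 0, so t2 and t1 are equal.
Enumerating the 8 input combinations, 1 give t4 = 0 and 7 give t4 = 1.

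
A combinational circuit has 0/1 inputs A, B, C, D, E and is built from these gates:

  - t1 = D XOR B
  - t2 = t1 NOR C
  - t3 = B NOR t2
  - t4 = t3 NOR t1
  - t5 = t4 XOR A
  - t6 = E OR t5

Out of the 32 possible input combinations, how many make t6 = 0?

8

t6 = E OR t5 must be 0, so both E = 0 and t5 = 0.
t5 = t4 XOR A must be 0, so t4 and A are equal.
Enumerating the 32 input combinations, 8 give t6 = 0 and 24 give t6 = 1.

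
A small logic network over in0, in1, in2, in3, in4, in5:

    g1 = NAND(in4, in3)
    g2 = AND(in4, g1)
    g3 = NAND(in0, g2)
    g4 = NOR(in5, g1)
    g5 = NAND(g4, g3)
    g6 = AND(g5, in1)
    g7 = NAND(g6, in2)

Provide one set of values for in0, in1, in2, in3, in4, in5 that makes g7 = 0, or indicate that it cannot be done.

in0=0, in1=1, in2=1, in3=1, in4=1, in5=1

Check with in0=0, in1=1, in2=1, in3=1, in4=1, in5=1:
g1 = NAND(in4, in3) = NAND(1, 1) = 0
g2 = AND(in4, g1) = AND(1, 0) = 0
g3 = NAND(in0, g2) = NAND(0, 0) = 1
g4 = NOR(in5, g1) = NOR(1, 0) = 0
g5 = NAND(g4, g3) = NAND(0, 1) = 1
g6 = AND(g5, in1) = AND(1, 1) = 1
g7 = NAND(g6, in2) = NAND(1, 1) = 0
So g7 = 0 as required.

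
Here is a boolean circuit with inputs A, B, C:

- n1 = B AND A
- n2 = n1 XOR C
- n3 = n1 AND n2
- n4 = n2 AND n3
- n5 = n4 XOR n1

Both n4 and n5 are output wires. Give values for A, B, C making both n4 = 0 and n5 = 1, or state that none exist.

Check with A=1 B=1 C=1:
n1 = B AND A = 1 AND 1 = 1
n2 = n1 XOR C = 1 XOR 1 = 0
n3 = n1 AND n2 = 1 AND 0 = 0
n4 = n2 AND n3 = 0 AND 0 = 0
n5 = n4 XOR n1 = 0 XOR 1 = 1
So n4 = 0 and n5 = 1.

A=1 B=1 C=1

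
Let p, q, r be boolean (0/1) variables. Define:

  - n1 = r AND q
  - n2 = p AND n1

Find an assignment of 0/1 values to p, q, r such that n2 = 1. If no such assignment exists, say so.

n2 = p AND n1 must be 1, so both p = 1 and n1 = 1.
n1 = r AND q must be 1, so both r = 1 and q = 1.
Check with p=1 q=1 r=1:
n1 = r AND q = 1 AND 1 = 1
n2 = p AND n1 = 1 AND 1 = 1
So n2 = 1 as required.

p=1 q=1 r=1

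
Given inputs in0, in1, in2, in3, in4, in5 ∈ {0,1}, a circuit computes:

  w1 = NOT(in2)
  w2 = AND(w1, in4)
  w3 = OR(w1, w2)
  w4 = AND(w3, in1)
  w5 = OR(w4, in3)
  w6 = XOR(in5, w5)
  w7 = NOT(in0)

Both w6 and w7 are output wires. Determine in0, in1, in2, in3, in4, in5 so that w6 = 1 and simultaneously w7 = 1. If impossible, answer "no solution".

Check with in0=0 in1=0 in2=0 in3=0 in4=0 in5=1:
w1 = NOT(in2) = NOT 0 = 1
w2 = AND(w1, in4) = AND(1, 0) = 0
w3 = OR(w1, w2) = OR(1, 0) = 1
w4 = AND(w3, in1) = AND(1, 0) = 0
w5 = OR(w4, in3) = OR(0, 0) = 0
w6 = XOR(in5, w5) = XOR(1, 0) = 1
w7 = NOT(in0) = NOT 0 = 1
So w6 = 1 and w7 = 1.

in0=0 in1=0 in2=0 in3=0 in4=0 in5=1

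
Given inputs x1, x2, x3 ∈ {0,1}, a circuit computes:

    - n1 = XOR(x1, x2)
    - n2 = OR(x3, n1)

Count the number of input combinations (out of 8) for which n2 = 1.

n2 = OR(x3, n1) must be 1, so at least one of x3, n1 is 1.
Satisfying assignments:
  x1=0, x2=0, x3=1
  x1=0, x2=1, x3=0
  x1=0, x2=1, x3=1
  x1=1, x2=0, x3=0
  x1=1, x2=0, x3=1
  x1=1, x2=1, x3=1

6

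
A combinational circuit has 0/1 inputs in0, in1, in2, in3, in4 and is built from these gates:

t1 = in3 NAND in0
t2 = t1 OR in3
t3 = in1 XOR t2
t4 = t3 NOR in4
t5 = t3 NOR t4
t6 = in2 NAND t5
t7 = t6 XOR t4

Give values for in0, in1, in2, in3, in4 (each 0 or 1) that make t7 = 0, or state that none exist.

in0=0, in1=1, in2=1, in3=0, in4=1

t7 = t6 XOR t4 must be 0, so t6 and t4 are equal.
Check with in0=0, in1=1, in2=1, in3=0, in4=1:
t1 = in3 NAND in0 = 0 NAND 0 = 1
t2 = t1 OR in3 = 1 OR 0 = 1
t3 = in1 XOR t2 = 1 XOR 1 = 0
t4 = t3 NOR in4 = 0 NOR 1 = 0
t5 = t3 NOR t4 = 0 NOR 0 = 1
t6 = in2 NAND t5 = 1 NAND 1 = 0
t7 = t6 XOR t4 = 0 XOR 0 = 0
So t7 = 0 as required.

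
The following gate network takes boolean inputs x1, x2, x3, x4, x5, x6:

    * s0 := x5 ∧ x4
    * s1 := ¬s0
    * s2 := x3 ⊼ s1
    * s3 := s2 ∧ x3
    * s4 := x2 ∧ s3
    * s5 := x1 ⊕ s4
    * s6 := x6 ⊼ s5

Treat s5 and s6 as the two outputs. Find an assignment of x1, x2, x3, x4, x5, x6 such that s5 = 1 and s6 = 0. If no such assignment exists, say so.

x1=1, x2=0, x3=1, x4=1, x5=0, x6=1

Check with x1=1, x2=0, x3=1, x4=1, x5=0, x6=1:
s0 = x5 ∧ x4 = 0 ∧ 1 = 0
s1 = ¬s0 = ¬0 = 1
s2 = x3 ⊼ s1 = 1 ⊼ 1 = 0
s3 = s2 ∧ x3 = 0 ∧ 1 = 0
s4 = x2 ∧ s3 = 0 ∧ 0 = 0
s5 = x1 ⊕ s4 = 1 ⊕ 0 = 1
s6 = x6 ⊼ s5 = 1 ⊼ 1 = 0
So s5 = 1 and s6 = 0.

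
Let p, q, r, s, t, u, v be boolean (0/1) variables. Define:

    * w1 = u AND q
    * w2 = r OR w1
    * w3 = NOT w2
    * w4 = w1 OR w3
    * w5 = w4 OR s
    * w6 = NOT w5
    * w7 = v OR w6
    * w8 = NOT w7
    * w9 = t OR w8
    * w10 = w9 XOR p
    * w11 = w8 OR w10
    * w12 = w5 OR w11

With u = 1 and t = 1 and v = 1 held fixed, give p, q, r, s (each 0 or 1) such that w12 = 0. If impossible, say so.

Check with u = 1 and t = 1 and v = 1 and p=1, q=0, r=1, s=0:
w1 = u AND q = 1 AND 0 = 0
w2 = r OR w1 = 1 OR 0 = 1
w3 = NOT w2 = NOT 1 = 0
w4 = w1 OR w3 = 0 OR 0 = 0
w5 = w4 OR s = 0 OR 0 = 0
w6 = NOT w5 = NOT 0 = 1
w7 = v OR w6 = 1 OR 1 = 1
w8 = NOT w7 = NOT 1 = 0
w9 = t OR w8 = 1 OR 0 = 1
w10 = w9 XOR p = 1 XOR 1 = 0
w11 = w8 OR w10 = 0 OR 0 = 0
w12 = w5 OR w11 = 0 OR 0 = 0
So w12 = 0.

p=1 q=0 r=1 s=0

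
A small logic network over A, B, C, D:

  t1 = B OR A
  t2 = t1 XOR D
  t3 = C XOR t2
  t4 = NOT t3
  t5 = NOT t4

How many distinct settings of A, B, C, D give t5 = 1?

t5 = NOT t4 must be 1, so t4 = 0.
Enumerating the 16 input combinations, 8 give t5 = 1 and 8 give t5 = 0.

8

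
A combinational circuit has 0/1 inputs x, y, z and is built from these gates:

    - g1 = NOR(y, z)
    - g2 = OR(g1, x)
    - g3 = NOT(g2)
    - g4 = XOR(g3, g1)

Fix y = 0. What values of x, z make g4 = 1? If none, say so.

Check with y = 0 and x=0, z=0:
g1 = NOR(y, z) = NOR(0, 0) = 1
g2 = OR(g1, x) = OR(1, 0) = 1
g3 = NOT(g2) = NOT 1 = 0
g4 = XOR(g3, g1) = XOR(0, 1) = 1
So g4 = 1.

x=0, z=0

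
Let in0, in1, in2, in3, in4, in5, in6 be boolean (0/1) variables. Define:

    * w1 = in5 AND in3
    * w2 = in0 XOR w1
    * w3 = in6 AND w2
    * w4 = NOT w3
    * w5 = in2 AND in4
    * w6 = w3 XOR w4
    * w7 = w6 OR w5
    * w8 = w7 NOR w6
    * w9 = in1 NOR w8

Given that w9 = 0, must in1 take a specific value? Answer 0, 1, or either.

1

w9 = in1 NOR w8 must be 0, so at least one of in1, w8 is 1.
Every assignment with w9 = 0 has in1 = 1; there are 64 such assignment(s).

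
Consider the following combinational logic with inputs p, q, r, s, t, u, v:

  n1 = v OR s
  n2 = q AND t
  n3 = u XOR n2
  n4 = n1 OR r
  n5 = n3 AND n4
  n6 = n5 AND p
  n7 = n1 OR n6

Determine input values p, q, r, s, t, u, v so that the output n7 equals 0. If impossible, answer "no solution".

p=0, q=1, r=0, s=0, t=1, u=0, v=0

n7 = n1 OR n6 must be 0, so both n1 = 0 and n6 = 0.
n1 = v OR s must be 0, so both v = 0 and s = 0.
n6 = n5 AND p must be 0, so at least one of n5, p is 0.
Check with p=0, q=1, r=0, s=0, t=1, u=0, v=0:
n1 = v OR s = 0 OR 0 = 0
n2 = q AND t = 1 AND 1 = 1
n3 = u XOR n2 = 0 XOR 1 = 1
n4 = n1 OR r = 0 OR 0 = 0
n5 = n3 AND n4 = 1 AND 0 = 0
n6 = n5 AND p = 0 AND 0 = 0
n7 = n1 OR n6 = 0 OR 0 = 0
So n7 = 0 as required.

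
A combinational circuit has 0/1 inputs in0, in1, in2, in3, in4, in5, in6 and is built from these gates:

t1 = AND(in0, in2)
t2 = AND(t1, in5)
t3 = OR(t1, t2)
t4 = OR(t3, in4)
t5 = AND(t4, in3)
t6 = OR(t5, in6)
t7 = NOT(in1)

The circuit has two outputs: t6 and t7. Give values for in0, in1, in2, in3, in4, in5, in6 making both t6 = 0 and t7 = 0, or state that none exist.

in0=1 in1=1 in2=0 in3=1 in4=0 in5=1 in6=0

Check with in0=1 in1=1 in2=0 in3=1 in4=0 in5=1 in6=0:
t1 = AND(in0, in2) = AND(1, 0) = 0
t2 = AND(t1, in5) = AND(0, 1) = 0
t3 = OR(t1, t2) = OR(0, 0) = 0
t4 = OR(t3, in4) = OR(0, 0) = 0
t5 = AND(t4, in3) = AND(0, 1) = 0
t6 = OR(t5, in6) = OR(0, 0) = 0
t7 = NOT(in1) = NOT 1 = 0
So t6 = 0 and t7 = 0.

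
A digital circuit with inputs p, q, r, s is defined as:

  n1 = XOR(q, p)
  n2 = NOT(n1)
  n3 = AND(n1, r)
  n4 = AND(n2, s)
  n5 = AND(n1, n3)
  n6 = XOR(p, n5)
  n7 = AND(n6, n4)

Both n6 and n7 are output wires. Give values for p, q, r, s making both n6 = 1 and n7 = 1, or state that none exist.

p=1, q=1, r=0, s=1

Check with p=1, q=1, r=0, s=1:
n1 = XOR(q, p) = XOR(1, 1) = 0
n2 = NOT(n1) = NOT 0 = 1
n3 = AND(n1, r) = AND(0, 0) = 0
n4 = AND(n2, s) = AND(1, 1) = 1
n5 = AND(n1, n3) = AND(0, 0) = 0
n6 = XOR(p, n5) = XOR(1, 0) = 1
n7 = AND(n6, n4) = AND(1, 1) = 1
So n6 = 1 and n7 = 1.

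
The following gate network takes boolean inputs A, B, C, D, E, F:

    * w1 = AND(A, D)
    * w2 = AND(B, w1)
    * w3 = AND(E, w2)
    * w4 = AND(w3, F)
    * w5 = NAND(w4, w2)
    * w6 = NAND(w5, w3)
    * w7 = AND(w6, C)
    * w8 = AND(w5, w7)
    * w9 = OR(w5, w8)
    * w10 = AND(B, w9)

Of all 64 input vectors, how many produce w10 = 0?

34

w10 = AND(B, w9) must be 0, so at least one of B, w9 is 0.
Enumerating the 64 input combinations, 34 give w10 = 0 and 30 give w10 = 1.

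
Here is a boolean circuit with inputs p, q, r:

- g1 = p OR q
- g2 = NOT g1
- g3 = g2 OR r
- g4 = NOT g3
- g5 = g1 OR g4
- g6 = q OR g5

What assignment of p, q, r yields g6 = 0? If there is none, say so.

p=0, q=0, r=1

g6 = q OR g5 must be 0, so both q = 0 and g5 = 0.
Check with p=0, q=0, r=1:
g1 = p OR q = 0 OR 0 = 0
g2 = NOT g1 = NOT 0 = 1
g3 = g2 OR r = 1 OR 1 = 1
g4 = NOT g3 = NOT 1 = 0
g5 = g1 OR g4 = 0 OR 0 = 0
g6 = q OR g5 = 0 OR 0 = 0
So g6 = 0 as required.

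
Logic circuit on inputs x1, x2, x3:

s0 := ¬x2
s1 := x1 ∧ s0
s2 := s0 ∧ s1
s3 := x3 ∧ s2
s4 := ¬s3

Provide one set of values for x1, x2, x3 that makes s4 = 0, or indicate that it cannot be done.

s4 = ¬s3 must be 0, so s3 = 1.
s3 = x3 ∧ s2 must be 1, so both x3 = 1 and s2 = 1.
s2 = s0 ∧ s1 must be 1, so both s0 = 1 and s1 = 1.
Check with x1=1, x2=0, x3=1:
s0 = ¬x2 = ¬0 = 1
s1 = x1 ∧ s0 = 1 ∧ 1 = 1
s2 = s0 ∧ s1 = 1 ∧ 1 = 1
s3 = x3 ∧ s2 = 1 ∧ 1 = 1
s4 = ¬s3 = ¬1 = 0
So s4 = 0 as required.

x1=1, x2=0, x3=1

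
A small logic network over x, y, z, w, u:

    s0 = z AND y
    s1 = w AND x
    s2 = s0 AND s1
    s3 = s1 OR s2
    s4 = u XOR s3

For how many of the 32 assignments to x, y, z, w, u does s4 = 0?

s4 = u XOR s3 must be 0, so u and s3 are equal.
Enumerating the 32 input combinations, 16 give s4 = 0 and 16 give s4 = 1.

16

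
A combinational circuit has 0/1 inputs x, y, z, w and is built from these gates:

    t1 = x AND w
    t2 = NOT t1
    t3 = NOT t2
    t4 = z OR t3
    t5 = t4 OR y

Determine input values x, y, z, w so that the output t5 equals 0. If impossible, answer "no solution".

x=1, y=0, z=0, w=0

t5 = t4 OR y must be 0, so both t4 = 0 and y = 0.
t4 = z OR t3 must be 0, so both z = 0 and t3 = 0.
Check with x=1, y=0, z=0, w=0:
t1 = x AND w = 1 AND 0 = 0
t2 = NOT t1 = NOT 0 = 1
t3 = NOT t2 = NOT 1 = 0
t4 = z OR t3 = 0 OR 0 = 0
t5 = t4 OR y = 0 OR 0 = 0
So t5 = 0 as required.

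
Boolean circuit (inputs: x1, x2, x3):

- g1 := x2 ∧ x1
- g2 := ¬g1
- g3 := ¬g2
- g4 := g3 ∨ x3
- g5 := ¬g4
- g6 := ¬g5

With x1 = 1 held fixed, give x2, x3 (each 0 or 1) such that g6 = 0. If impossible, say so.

Check with x1 = 1 and x2=0, x3=0:
g1 = x2 ∧ x1 = 0 ∧ 1 = 0
g2 = ¬g1 = ¬0 = 1
g3 = ¬g2 = ¬1 = 0
g4 = g3 ∨ x3 = 0 ∨ 0 = 0
g5 = ¬g4 = ¬0 = 1
g6 = ¬g5 = ¬1 = 0
So g6 = 0.

x2=0, x3=0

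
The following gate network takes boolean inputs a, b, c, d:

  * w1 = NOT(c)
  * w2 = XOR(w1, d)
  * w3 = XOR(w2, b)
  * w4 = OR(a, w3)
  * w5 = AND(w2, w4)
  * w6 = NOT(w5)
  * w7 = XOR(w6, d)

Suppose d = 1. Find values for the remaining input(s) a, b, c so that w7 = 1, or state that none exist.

w7 = XOR(w6, d) must be 1, so w6 and d differ.
Check with d = 1 and a=1, b=0, c=1:
w1 = NOT(c) = NOT 1 = 0
w2 = XOR(w1, d) = XOR(0, 1) = 1
w3 = XOR(w2, b) = XOR(1, 0) = 1
w4 = OR(a, w3) = OR(1, 1) = 1
w5 = AND(w2, w4) = AND(1, 1) = 1
w6 = NOT(w5) = NOT 1 = 0
w7 = XOR(w6, d) = XOR(0, 1) = 1
So w7 = 1.

a=1 b=0 c=1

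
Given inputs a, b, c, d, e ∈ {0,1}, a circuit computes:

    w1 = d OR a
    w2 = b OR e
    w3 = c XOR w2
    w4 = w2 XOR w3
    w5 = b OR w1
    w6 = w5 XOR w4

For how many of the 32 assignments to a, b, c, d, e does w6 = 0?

16

w6 = w5 XOR w4 must be 0, so w5 and w4 are equal.
Enumerating the 32 input combinations, 16 give w6 = 0 and 16 give w6 = 1.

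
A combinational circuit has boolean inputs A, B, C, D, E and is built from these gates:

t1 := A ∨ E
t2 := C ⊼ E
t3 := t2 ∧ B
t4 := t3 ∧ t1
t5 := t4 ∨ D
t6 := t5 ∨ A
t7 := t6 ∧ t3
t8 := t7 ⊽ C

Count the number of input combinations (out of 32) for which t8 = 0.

23

t8 = t7 ⊽ C must be 0, so at least one of t7, C is 1.
Enumerating the 32 input combinations, 23 give t8 = 0 and 9 give t8 = 1.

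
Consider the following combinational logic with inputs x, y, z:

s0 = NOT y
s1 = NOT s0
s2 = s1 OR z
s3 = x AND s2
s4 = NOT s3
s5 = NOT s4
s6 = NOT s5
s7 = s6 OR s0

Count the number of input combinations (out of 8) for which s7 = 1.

s7 = s6 OR s0 must be 1, so at least one of s6, s0 is 1.
Enumerating the 8 input combinations, 6 give s7 = 1 and 2 give s7 = 0.

6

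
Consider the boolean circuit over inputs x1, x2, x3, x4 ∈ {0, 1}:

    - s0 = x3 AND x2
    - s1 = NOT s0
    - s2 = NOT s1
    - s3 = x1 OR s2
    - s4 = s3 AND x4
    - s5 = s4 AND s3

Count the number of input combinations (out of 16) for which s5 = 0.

s5 = s4 AND s3 must be 0, so at least one of s4, s3 is 0.
Enumerating the 16 input combinations, 11 give s5 = 0 and 5 give s5 = 1.

11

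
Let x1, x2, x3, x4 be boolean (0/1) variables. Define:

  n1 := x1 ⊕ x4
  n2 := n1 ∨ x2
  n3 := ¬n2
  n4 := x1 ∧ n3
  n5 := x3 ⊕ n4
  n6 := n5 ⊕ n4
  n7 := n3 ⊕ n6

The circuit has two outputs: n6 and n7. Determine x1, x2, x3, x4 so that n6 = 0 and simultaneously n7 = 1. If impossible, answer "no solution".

x1=0, x2=0, x3=0, x4=0

Check with x1=0, x2=0, x3=0, x4=0:
n1 = x1 ⊕ x4 = 0 ⊕ 0 = 0
n2 = n1 ∨ x2 = 0 ∨ 0 = 0
n3 = ¬n2 = ¬0 = 1
n4 = x1 ∧ n3 = 0 ∧ 1 = 0
n5 = x3 ⊕ n4 = 0 ⊕ 0 = 0
n6 = n5 ⊕ n4 = 0 ⊕ 0 = 0
n7 = n3 ⊕ n6 = 1 ⊕ 0 = 1
So n6 = 0 and n7 = 1.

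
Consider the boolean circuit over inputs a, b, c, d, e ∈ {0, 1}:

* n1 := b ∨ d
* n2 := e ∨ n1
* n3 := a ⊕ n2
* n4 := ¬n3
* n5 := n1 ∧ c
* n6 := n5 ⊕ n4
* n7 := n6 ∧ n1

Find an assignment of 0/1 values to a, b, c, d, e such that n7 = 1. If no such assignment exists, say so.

a=0, b=1, c=1, d=1, e=0

n7 = n6 ∧ n1 must be 1, so both n6 = 1 and n1 = 1.
Check with a=0, b=1, c=1, d=1, e=0:
n1 = b ∨ d = 1 ∨ 1 = 1
n2 = e ∨ n1 = 0 ∨ 1 = 1
n3 = a ⊕ n2 = 0 ⊕ 1 = 1
n4 = ¬n3 = ¬1 = 0
n5 = n1 ∧ c = 1 ∧ 1 = 1
n6 = n5 ⊕ n4 = 1 ⊕ 0 = 1
n7 = n6 ∧ n1 = 1 ∧ 1 = 1
So n7 = 1 as required.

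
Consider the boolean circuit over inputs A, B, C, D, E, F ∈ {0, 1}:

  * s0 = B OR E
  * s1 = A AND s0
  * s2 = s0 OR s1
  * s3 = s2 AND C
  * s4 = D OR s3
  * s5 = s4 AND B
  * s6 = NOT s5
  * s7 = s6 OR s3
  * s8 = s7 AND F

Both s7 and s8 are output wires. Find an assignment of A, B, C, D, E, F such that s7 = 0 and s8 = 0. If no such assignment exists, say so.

A=1, B=1, C=0, D=1, E=0, F=1

Check with A=1, B=1, C=0, D=1, E=0, F=1:
s0 = B OR E = 1 OR 0 = 1
s1 = A AND s0 = 1 AND 1 = 1
s2 = s0 OR s1 = 1 OR 1 = 1
s3 = s2 AND C = 1 AND 0 = 0
s4 = D OR s3 = 1 OR 0 = 1
s5 = s4 AND B = 1 AND 1 = 1
s6 = NOT s5 = NOT 1 = 0
s7 = s6 OR s3 = 0 OR 0 = 0
s8 = s7 AND F = 0 AND 1 = 0
So s7 = 0 and s8 = 0.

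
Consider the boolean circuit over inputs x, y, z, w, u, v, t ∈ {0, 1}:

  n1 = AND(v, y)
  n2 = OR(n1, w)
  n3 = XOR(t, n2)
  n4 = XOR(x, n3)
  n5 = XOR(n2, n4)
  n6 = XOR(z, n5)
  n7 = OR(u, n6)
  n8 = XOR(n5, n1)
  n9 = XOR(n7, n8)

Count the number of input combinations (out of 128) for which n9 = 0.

n9 = XOR(n7, n8) must be 0, so n7 and n8 are equal.
Enumerating the 128 input combinations, 64 give n9 = 0 and 64 give n9 = 1.

64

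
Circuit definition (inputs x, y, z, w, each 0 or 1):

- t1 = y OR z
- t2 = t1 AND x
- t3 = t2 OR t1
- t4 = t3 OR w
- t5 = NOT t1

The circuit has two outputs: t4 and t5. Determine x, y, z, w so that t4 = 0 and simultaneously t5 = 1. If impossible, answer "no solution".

Check with x=1, y=0, z=0, w=0:
t1 = y OR z = 0 OR 0 = 0
t2 = t1 AND x = 0 AND 1 = 0
t3 = t2 OR t1 = 0 OR 0 = 0
t4 = t3 OR w = 0 OR 0 = 0
t5 = NOT t1 = NOT 0 = 1
So t4 = 0 and t5 = 1.

x=1, y=0, z=0, w=0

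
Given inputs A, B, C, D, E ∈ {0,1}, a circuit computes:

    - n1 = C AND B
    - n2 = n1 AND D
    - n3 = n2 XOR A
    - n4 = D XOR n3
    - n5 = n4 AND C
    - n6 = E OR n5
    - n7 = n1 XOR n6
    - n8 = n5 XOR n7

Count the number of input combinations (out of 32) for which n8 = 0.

16

n8 = n5 XOR n7 must be 0, so n5 and n7 are equal.
Enumerating the 32 input combinations, 16 give n8 = 0 and 16 give n8 = 1.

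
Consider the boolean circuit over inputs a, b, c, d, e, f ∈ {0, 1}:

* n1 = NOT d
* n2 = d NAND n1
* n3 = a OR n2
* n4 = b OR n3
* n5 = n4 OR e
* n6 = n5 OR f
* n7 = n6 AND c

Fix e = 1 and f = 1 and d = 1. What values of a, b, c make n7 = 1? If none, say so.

a=0, b=0, c=1

n7 = n6 AND c must be 1, so both n6 = 1 and c = 1.
Check with e = 1 and f = 1 and d = 1 and a=0, b=0, c=1:
n1 = NOT d = NOT 1 = 0
n2 = d NAND n1 = 1 NAND 0 = 1
n3 = a OR n2 = 0 OR 1 = 1
n4 = b OR n3 = 0 OR 1 = 1
n5 = n4 OR e = 1 OR 1 = 1
n6 = n5 OR f = 1 OR 1 = 1
n7 = n6 AND c = 1 AND 1 = 1
So n7 = 1.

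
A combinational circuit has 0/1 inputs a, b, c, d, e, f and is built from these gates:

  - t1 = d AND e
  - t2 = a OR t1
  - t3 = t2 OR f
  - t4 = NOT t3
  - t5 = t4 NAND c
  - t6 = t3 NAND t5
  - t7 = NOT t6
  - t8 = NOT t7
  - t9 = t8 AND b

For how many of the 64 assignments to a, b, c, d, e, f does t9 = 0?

58

t9 = t8 AND b must be 0, so at least one of t8, b is 0.
Enumerating the 64 input combinations, 58 give t9 = 0 and 6 give t9 = 1.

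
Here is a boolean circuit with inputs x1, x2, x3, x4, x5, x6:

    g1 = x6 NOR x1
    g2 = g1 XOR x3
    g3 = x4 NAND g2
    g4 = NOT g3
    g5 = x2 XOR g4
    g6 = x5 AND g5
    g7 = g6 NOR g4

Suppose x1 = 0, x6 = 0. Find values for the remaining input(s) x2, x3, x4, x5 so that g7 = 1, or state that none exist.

x2=0, x3=1, x4=1, x5=1

Check with x1 = 0, x6 = 0 and x2=0, x3=1, x4=1, x5=1:
g1 = x6 NOR x1 = 0 NOR 0 = 1
g2 = g1 XOR x3 = 1 XOR 1 = 0
g3 = x4 NAND g2 = 1 NAND 0 = 1
g4 = NOT g3 = NOT 1 = 0
g5 = x2 XOR g4 = 0 XOR 0 = 0
g6 = x5 AND g5 = 1 AND 0 = 0
g7 = g6 NOR g4 = 0 NOR 0 = 1
So g7 = 1.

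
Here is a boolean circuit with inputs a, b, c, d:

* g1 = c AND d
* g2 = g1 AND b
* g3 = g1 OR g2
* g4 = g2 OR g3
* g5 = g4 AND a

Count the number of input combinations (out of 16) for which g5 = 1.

2

g5 = g4 AND a must be 1, so both g4 = 1 and a = 1.
Satisfying assignments:
  a=1, b=0, c=1, d=1
  a=1, b=1, c=1, d=1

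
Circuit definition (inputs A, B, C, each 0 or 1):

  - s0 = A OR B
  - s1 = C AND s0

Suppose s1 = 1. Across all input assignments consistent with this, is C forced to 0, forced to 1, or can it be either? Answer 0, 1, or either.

1

s1 = C AND s0 must be 1, so both C = 1 and s0 = 1.
s0 = A OR B must be 1, so at least one of A, B is 1.
Every assignment with s1 = 1 has C = 1; there are 3 such assignment(s).
  A=0, B=1, C=1
  A=1, B=0, C=1
  A=1, B=1, C=1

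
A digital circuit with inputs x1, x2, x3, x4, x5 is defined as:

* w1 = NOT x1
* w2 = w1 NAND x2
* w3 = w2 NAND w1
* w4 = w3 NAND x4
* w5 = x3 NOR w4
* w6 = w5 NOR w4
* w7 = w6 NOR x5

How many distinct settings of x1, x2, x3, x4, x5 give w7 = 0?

19

w7 = w6 NOR x5 must be 0, so at least one of w6, x5 is 1.
Enumerating the 32 input combinations, 19 give w7 = 0 and 13 give w7 = 1.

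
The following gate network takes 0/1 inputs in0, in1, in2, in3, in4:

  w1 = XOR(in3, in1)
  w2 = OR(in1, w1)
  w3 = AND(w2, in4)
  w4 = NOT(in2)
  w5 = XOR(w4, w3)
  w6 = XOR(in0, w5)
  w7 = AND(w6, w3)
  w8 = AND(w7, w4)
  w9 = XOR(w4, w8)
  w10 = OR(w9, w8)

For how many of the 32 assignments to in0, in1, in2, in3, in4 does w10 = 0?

w10 = OR(w9, w8) must be 0, so both w9 = 0 and w8 = 0.
Enumerating the 32 input combinations, 16 give w10 = 0 and 16 give w10 = 1.

16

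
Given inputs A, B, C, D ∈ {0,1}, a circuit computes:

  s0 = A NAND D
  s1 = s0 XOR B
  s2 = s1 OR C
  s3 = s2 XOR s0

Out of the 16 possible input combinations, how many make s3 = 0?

s3 = s2 XOR s0 must be 0, so s2 and s0 are equal.
Enumerating the 16 input combinations, 10 give s3 = 0 and 6 give s3 = 1.

10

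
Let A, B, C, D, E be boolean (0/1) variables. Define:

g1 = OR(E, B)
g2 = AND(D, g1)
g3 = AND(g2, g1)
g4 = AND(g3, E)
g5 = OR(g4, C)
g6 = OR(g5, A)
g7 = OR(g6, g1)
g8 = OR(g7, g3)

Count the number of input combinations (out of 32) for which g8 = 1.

g8 = OR(g7, g3) must be 1, so at least one of g7, g3 is 1.
Enumerating the 32 input combinations, 30 give g8 = 1 and 2 give g8 = 0.

30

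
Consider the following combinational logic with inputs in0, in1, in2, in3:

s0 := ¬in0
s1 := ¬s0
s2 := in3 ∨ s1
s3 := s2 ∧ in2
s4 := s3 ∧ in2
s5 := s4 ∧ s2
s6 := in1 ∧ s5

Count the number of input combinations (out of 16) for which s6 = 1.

s6 = in1 ∧ s5 must be 1, so both in1 = 1 and s5 = 1.
Enumerating the 16 input combinations, 3 give s6 = 1 and 13 give s6 = 0.

3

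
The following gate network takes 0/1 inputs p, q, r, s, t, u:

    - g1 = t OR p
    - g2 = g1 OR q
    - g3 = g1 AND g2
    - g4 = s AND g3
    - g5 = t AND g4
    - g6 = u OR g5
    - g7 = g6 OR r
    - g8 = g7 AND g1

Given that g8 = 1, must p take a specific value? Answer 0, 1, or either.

either

Both values of p occur among assignments with g8 = 1:
  p=0: p=0, q=0, r=0, s=0, t=1, u=1
  p=1: p=1, q=0, r=0, s=0, t=0, u=1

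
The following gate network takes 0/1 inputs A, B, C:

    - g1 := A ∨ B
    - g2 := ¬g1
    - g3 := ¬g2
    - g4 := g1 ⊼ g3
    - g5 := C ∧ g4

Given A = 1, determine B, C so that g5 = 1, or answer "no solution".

no solution exists

With A = 1 fixed, none of the 4 settings of B, C give g5 = 1.
For example, with B=1, C=0:
g1 = A ∨ B = 1 ∨ 1 = 1
g2 = ¬g1 = ¬1 = 0
g3 = ¬g2 = ¬0 = 1
g4 = g1 ⊼ g3 = 1 ⊼ 1 = 0
g5 = C ∧ g4 = 0 ∧ 0 = 0
giving g5 = 0 ≠ 1.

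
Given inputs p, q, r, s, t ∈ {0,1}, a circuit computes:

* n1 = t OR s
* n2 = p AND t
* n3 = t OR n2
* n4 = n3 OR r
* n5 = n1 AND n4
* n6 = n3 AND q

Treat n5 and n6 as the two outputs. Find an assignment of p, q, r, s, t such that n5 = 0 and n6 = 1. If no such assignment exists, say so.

no solution exists

Across all 32 input combinations, none give both n5 = 0 and n6 = 1.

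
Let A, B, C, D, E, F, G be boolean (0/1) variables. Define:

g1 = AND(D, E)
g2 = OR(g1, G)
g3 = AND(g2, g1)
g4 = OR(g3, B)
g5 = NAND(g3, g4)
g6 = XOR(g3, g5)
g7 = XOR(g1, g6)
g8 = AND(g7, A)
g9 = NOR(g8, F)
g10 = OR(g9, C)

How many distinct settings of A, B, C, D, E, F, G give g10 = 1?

g10 = OR(g9, C) must be 1, so at least one of g9, C is 1.
Enumerating the 128 input combinations, 84 give g10 = 1 and 44 give g10 = 0.

84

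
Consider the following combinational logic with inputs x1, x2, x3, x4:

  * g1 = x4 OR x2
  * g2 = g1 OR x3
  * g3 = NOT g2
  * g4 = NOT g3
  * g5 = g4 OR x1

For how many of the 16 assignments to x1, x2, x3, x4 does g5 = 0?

1

g5 = g4 OR x1 must be 0, so both g4 = 0 and x1 = 0.
Satisfying assignments:
  x1=0, x2=0, x3=0, x4=0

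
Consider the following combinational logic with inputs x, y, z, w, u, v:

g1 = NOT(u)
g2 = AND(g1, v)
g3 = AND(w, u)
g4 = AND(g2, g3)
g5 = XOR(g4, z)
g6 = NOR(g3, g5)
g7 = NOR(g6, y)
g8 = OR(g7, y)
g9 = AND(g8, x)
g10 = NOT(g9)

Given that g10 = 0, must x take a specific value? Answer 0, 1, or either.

g10 = NOT(g9) must be 0, so g9 = 1.
g9 = AND(g8, x) must be 1, so both g8 = 1 and x = 1.
Every assignment with g10 = 0 has x = 1; there are 26 such assignment(s).

1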